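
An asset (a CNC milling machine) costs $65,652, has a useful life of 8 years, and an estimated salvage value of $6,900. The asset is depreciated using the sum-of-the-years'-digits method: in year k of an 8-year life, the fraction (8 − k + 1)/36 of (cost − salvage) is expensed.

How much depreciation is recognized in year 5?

Depreciable base = $65,652 − $6,900 = $58,752.
Sum of the years' digits = 8+7+6+5+4+3+2+1 = 36.
Year 1: $58,752 × 8/36 = $13,056. Book value $52,596.
Year 2: $58,752 × 7/36 = $11,424. Book value $41,172.
Year 3: $58,752 × 6/36 = $9,792. Book value $31,380.
Year 4: $58,752 × 5/36 = $8,160. Book value $23,220.
Year 5: $58,752 × 4/36 = $6,528. Book value $16,692.

$6,528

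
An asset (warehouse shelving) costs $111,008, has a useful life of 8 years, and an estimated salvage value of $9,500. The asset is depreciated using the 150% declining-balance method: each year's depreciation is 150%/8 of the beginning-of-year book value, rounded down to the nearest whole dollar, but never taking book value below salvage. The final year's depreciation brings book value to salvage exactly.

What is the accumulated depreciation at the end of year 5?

$71,700

Depreciable base = $111,008 − $9,500 = $101,508.
Year 1: ⌊$111,008 × 150%/8⌋ = $20,814. Book value $90,194.
Year 2: ⌊$90,194 × 150%/8⌋ = $16,911. Book value $73,283.
Year 3: ⌊$73,283 × 150%/8⌋ = $13,740. Book value $59,543.
Year 4: ⌊$59,543 × 150%/8⌋ = $11,164. Book value $48,379.
Year 5: ⌊$48,379 × 150%/8⌋ = $9,071. Book value $39,308.
Accumulated through year 5 = $111,008 − $39,308 = $71,700.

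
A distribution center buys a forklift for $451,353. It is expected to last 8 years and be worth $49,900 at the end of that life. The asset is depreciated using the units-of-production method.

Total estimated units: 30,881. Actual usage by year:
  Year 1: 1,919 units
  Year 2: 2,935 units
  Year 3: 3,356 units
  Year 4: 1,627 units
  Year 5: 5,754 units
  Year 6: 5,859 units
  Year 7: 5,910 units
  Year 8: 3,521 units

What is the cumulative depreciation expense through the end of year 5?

Depreciable base = $451,353 − $49,900 = $401,453.
Rate = $401,453 / 30,881 units = $13 per unit.
Year 1: 1,919 × $13 = $24,947. Book value $426,406.
Year 2: 2,935 × $13 = $38,155. Book value $388,251.
Year 3: 3,356 × $13 = $43,628. Book value $344,623.
Year 4: 1,627 × $13 = $21,151. Book value $323,472.
Year 5: 5,754 × $13 = $74,802. Book value $248,670.
Accumulated through year 5 = $451,353 − $248,670 = $202,683.

$202,683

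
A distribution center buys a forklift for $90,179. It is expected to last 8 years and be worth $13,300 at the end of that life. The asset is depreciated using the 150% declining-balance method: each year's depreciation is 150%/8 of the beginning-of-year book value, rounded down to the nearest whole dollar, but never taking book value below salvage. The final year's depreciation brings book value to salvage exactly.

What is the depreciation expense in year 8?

Depreciable base = $90,179 − $13,300 = $76,879.
Year 1: ⌊$90,179 × 150%/8⌋ = $16,908. Book value $73,271.
Year 2: ⌊$73,271 × 150%/8⌋ = $13,738. Book value $59,533.
Year 3: ⌊$59,533 × 150%/8⌋ = $11,162. Book value $48,371.
Year 4: ⌊$48,371 × 150%/8⌋ = $9,069. Book value $39,302.
Year 5: ⌊$39,302 × 150%/8⌋ = $7,369. Book value $31,933.
Year 6: ⌊$31,933 × 150%/8⌋ = $5,987. Book value $25,946.
Year 7: ⌊$25,946 × 150%/8⌋ = $4,864. Book value $21,082.
Year 8 (final): $21,082 − $13,300 = $7,782. Book value $13,300.

$7,782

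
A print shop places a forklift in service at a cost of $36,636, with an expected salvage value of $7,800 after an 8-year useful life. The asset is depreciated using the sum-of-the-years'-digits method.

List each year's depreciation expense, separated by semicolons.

Depreciable base = $36,636 − $7,800 = $28,836.
Sum of the years' digits = 8+7+6+5+4+3+2+1 = 36.
Year 1: $28,836 × 8/36 = $6,408. Book value $30,228.
Year 2: $28,836 × 7/36 = $5,607. Book value $24,621.
Year 3: $28,836 × 6/36 = $4,806. Book value $19,815.
Year 4: $28,836 × 5/36 = $4,005. Book value $15,810.
Year 5: $28,836 × 4/36 = $3,204. Book value $12,606.
Year 6: $28,836 × 3/36 = $2,403. Book value $10,203.
Year 7: $28,836 × 2/36 = $1,602. Book value $8,601.
Year 8: $28,836 × 1/36 = $801. Book value $7,800.

$6,408; $5,607; $4,806; $4,005; $3,204; $2,403; $1,602; $801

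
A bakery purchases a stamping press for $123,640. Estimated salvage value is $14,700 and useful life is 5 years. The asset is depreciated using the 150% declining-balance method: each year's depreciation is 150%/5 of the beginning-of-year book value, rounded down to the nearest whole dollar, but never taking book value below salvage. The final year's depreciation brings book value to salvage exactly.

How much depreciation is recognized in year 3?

Depreciable base = $123,640 − $14,700 = $108,940.
Year 1: ⌊$123,640 × 150%/5⌋ = $37,092. Book value $86,548.
Year 2: ⌊$86,548 × 150%/5⌋ = $25,964. Book value $60,584.
Year 3: ⌊$60,584 × 150%/5⌋ = $18,175. Book value $42,409.

$18,175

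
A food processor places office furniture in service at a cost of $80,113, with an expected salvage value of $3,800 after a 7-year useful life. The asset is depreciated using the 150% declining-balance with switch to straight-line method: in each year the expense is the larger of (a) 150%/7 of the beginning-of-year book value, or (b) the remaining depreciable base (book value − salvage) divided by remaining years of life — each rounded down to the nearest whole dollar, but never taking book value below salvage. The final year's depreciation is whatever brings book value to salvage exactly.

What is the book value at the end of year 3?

Depreciable base = $80,113 − $3,800 = $76,313.
Year 1: DB = ⌊$80,113 × 150%/7⌋ = $17,167; SL = ⌊$76,313/7⌋ = $10,901 → take DB $17,167. Book value $62,946.
Year 2: DB = ⌊$62,946 × 150%/7⌋ = $13,488; SL = ⌊$59,146/6⌋ = $9,857 → take DB $13,488. Book value $49,458.
Year 3: DB = ⌊$49,458 × 150%/7⌋ = $10,598; SL = ⌊$45,658/5⌋ = $9,131 → take DB $10,598. Book value $38,860.

$38,860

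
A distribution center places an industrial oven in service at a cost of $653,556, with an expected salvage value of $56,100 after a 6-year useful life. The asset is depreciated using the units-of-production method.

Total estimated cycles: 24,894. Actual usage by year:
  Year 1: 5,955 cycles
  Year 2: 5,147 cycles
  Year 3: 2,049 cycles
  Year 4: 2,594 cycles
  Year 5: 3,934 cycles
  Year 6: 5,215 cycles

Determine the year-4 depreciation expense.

$62,256

Depreciable base = $653,556 − $56,100 = $597,456.
Rate = $597,456 / 24,894 cycles = $24 per cycle.
Year 1: 5,955 × $24 = $142,920. Book value $510,636.
Year 2: 5,147 × $24 = $123,528. Book value $387,108.
Year 3: 2,049 × $24 = $49,176. Book value $337,932.
Year 4: 2,594 × $24 = $62,256. Book value $275,676.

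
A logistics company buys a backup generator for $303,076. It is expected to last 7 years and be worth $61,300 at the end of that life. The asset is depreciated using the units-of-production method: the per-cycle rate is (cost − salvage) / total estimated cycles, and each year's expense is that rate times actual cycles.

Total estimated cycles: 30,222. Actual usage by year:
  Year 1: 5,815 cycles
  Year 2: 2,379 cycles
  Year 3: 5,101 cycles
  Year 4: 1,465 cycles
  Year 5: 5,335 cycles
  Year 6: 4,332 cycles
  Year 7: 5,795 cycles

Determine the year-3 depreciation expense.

Depreciable base = $303,076 − $61,300 = $241,776.
Rate = $241,776 / 30,222 cycles = $8 per cycle.
Year 1: 5,815 × $8 = $46,520. Book value $256,556.
Year 2: 2,379 × $8 = $19,032. Book value $237,524.
Year 3: 5,101 × $8 = $40,808. Book value $196,716.

$40,808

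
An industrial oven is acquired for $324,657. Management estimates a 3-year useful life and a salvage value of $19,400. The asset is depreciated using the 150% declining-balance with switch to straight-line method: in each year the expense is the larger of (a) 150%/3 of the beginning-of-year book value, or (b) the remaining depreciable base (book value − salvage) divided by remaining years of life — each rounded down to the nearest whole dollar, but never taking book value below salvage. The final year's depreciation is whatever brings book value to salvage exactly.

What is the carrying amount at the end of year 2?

$81,165

Depreciable base = $324,657 − $19,400 = $305,257.
Year 1: DB = ⌊$324,657 × 150%/3⌋ = $162,328; SL = ⌊$305,257/3⌋ = $101,752 → take DB $162,328. Book value $162,329.
Year 2: DB = ⌊$162,329 × 150%/3⌋ = $81,164; SL = ⌊$142,929/2⌋ = $71,464 → take DB $81,164. Book value $81,165.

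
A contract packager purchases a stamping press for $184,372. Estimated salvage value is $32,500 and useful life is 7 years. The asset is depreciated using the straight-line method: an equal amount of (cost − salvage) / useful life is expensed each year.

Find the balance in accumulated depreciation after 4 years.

$86,784

Depreciable base = $184,372 − $32,500 = $151,872.
Annual expense = $151,872 / 7 = $21,696.
End of year 1: book value $162,676.
End of year 2: book value $140,980.
End of year 3: book value $119,284.
End of year 4: book value $97,588.
Accumulated through year 4 = $184,372 − $97,588 = $86,784.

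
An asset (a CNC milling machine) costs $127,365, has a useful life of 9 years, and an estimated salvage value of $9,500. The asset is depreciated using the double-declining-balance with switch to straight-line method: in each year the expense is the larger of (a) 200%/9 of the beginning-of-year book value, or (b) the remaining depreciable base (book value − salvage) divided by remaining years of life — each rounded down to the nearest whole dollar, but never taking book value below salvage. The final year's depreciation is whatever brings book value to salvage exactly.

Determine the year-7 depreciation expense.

$6,266

Depreciable base = $127,365 − $9,500 = $117,865.
Year 1: DB = ⌊$127,365 × 200%/9⌋ = $28,303; SL = ⌊$117,865/9⌋ = $13,096 → take DB $28,303. Book value $99,062.
Year 2: DB = ⌊$99,062 × 200%/9⌋ = $22,013; SL = ⌊$89,562/8⌋ = $11,195 → take DB $22,013. Book value $77,049.
Year 3: DB = ⌊$77,049 × 200%/9⌋ = $17,122; SL = ⌊$67,549/7⌋ = $9,649 → take DB $17,122. Book value $59,927.
Year 4: DB = ⌊$59,927 × 200%/9⌋ = $13,317; SL = ⌊$50,427/6⌋ = $8,404 → take DB $13,317. Book value $46,610.
Year 5: DB = ⌊$46,610 × 200%/9⌋ = $10,357; SL = ⌊$37,110/5⌋ = $7,422 → take DB $10,357. Book value $36,253.
Year 6: DB = ⌊$36,253 × 200%/9⌋ = $8,056; SL = ⌊$26,753/4⌋ = $6,688 → take DB $8,056. Book value $28,197.
Year 7: DB = ⌊$28,197 × 200%/9⌋ = $6,266; SL = ⌊$18,697/3⌋ = $6,232 → take DB $6,266. Book value $21,931.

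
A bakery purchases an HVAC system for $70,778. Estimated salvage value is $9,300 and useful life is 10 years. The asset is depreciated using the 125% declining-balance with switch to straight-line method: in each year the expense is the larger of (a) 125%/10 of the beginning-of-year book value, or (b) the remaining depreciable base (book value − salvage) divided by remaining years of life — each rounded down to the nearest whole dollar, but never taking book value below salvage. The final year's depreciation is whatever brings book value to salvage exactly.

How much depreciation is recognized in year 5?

Depreciable base = $70,778 − $9,300 = $61,478.
Year 1: DB = ⌊$70,778 × 125%/10⌋ = $8,847; SL = ⌊$61,478/10⌋ = $6,147 → take DB $8,847. Book value $61,931.
Year 2: DB = ⌊$61,931 × 125%/10⌋ = $7,741; SL = ⌊$52,631/9⌋ = $5,847 → take DB $7,741. Book value $54,190.
Year 3: DB = ⌊$54,190 × 125%/10⌋ = $6,773; SL = ⌊$44,890/8⌋ = $5,611 → take DB $6,773. Book value $47,417.
Year 4: DB = ⌊$47,417 × 125%/10⌋ = $5,927; SL = ⌊$38,117/7⌋ = $5,445 → take DB $5,927. Book value $41,490.
Year 5: DB = ⌊$41,490 × 125%/10⌋ = $5,186; SL = ⌊$32,190/6⌋ = $5,365 → take SL $5,365. Book value $36,125.

$5,365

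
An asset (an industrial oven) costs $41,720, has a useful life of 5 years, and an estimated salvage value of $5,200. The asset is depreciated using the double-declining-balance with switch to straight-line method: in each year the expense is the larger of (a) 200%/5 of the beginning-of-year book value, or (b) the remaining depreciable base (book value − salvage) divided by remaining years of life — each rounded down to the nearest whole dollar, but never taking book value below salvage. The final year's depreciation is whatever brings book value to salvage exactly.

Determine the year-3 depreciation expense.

$6,008

Depreciable base = $41,720 − $5,200 = $36,520.
Year 1: DB = ⌊$41,720 × 200%/5⌋ = $16,688; SL = ⌊$36,520/5⌋ = $7,304 → take DB $16,688. Book value $25,032.
Year 2: DB = ⌊$25,032 × 200%/5⌋ = $10,012; SL = ⌊$19,832/4⌋ = $4,958 → take DB $10,012. Book value $15,020.
Year 3: DB = ⌊$15,020 × 200%/5⌋ = $6,008; SL = ⌊$9,820/3⌋ = $3,273 → take DB $6,008. Book value $9,012.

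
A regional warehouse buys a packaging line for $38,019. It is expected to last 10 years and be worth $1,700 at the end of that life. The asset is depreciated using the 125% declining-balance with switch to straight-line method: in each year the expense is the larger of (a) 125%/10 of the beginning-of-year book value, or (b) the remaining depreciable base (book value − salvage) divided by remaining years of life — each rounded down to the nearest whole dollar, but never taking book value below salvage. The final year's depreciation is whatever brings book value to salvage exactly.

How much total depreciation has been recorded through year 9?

$32,923

Depreciable base = $38,019 − $1,700 = $36,319.
Year 1: DB = ⌊$38,019 × 125%/10⌋ = $4,752; SL = ⌊$36,319/10⌋ = $3,631 → take DB $4,752. Book value $33,267.
Year 2: DB = ⌊$33,267 × 125%/10⌋ = $4,158; SL = ⌊$31,567/9⌋ = $3,507 → take DB $4,158. Book value $29,109.
Year 3: DB = ⌊$29,109 × 125%/10⌋ = $3,638; SL = ⌊$27,409/8⌋ = $3,426 → take DB $3,638. Book value $25,471.
Year 4: DB = ⌊$25,471 × 125%/10⌋ = $3,183; SL = ⌊$23,771/7⌋ = $3,395 → take SL $3,395. Book value $22,076.
Year 5: DB = ⌊$22,076 × 125%/10⌋ = $2,759; SL = ⌊$20,376/6⌋ = $3,396 → take SL $3,396. Book value $18,680.
Year 6: DB = ⌊$18,680 × 125%/10⌋ = $2,335; SL = ⌊$16,980/5⌋ = $3,396 → take SL $3,396. Book value $15,284.
Year 7: DB = ⌊$15,284 × 125%/10⌋ = $1,910; SL = ⌊$13,584/4⌋ = $3,396 → take SL $3,396. Book value $11,888.
Year 8: DB = ⌊$11,888 × 125%/10⌋ = $1,486; SL = ⌊$10,188/3⌋ = $3,396 → take SL $3,396. Book value $8,492.
Year 9: DB = ⌊$8,492 × 125%/10⌋ = $1,061; SL = ⌊$6,792/2⌋ = $3,396 → take SL $3,396. Book value $5,096.
Accumulated through year 9 = $38,019 − $5,096 = $32,923.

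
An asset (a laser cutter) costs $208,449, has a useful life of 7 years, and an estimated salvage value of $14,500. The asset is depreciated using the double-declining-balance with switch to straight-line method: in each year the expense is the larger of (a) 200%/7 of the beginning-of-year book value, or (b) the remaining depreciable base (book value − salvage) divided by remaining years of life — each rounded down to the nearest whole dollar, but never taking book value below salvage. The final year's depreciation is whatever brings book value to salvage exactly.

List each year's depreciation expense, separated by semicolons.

Depreciable base = $208,449 − $14,500 = $193,949.
Year 1: DB = ⌊$208,449 × 200%/7⌋ = $59,556; SL = ⌊$193,949/7⌋ = $27,707 → take DB $59,556. Book value $148,893.
Year 2: DB = ⌊$148,893 × 200%/7⌋ = $42,540; SL = ⌊$134,393/6⌋ = $22,398 → take DB $42,540. Book value $106,353.
Year 3: DB = ⌊$106,353 × 200%/7⌋ = $30,386; SL = ⌊$91,853/5⌋ = $18,370 → take DB $30,386. Book value $75,967.
Year 4: DB = ⌊$75,967 × 200%/7⌋ = $21,704; SL = ⌊$61,467/4⌋ = $15,366 → take DB $21,704. Book value $54,263.
Year 5: DB = ⌊$54,263 × 200%/7⌋ = $15,503; SL = ⌊$39,763/3⌋ = $13,254 → take DB $15,503. Book value $38,760.
Year 6: DB = ⌊$38,760 × 200%/7⌋ = $11,074; SL = ⌊$24,260/2⌋ = $12,130 → take SL $12,130. Book value $26,630.
Year 7 (final): $26,630 − $14,500 = $12,130. Book value $14,500.

$59,556; $42,540; $30,386; $21,704; $15,503; $12,130; $12,130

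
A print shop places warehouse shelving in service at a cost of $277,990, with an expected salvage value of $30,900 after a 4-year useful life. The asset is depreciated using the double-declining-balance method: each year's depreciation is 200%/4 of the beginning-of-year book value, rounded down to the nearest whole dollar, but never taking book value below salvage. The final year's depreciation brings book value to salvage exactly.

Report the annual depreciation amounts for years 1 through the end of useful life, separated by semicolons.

$138,995; $69,497; $34,749; $3,849

Depreciable base = $277,990 − $30,900 = $247,090.
Year 1: ⌊$277,990 × 200%/4⌋ = $138,995. Book value $138,995.
Year 2: ⌊$138,995 × 200%/4⌋ = $69,497. Book value $69,498.
Year 3: ⌊$69,498 × 200%/4⌋ = $34,749. Book value $34,749.
Year 4 (final): $34,749 − $30,900 = $3,849. Book value $30,900.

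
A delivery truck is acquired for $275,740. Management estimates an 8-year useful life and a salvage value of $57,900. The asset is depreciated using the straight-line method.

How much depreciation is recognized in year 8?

$27,230

Depreciable base = $275,740 − $57,900 = $217,840.
Annual expense = $217,840 / 8 = $27,230.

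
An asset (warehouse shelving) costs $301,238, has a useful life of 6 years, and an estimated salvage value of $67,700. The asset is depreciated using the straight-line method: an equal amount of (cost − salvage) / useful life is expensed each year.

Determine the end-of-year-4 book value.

$145,546

Depreciable base = $301,238 − $67,700 = $233,538.
Annual expense = $233,538 / 6 = $38,923.
End of year 1: book value $262,315.
End of year 2: book value $223,392.
End of year 3: book value $184,469.
End of year 4: book value $145,546.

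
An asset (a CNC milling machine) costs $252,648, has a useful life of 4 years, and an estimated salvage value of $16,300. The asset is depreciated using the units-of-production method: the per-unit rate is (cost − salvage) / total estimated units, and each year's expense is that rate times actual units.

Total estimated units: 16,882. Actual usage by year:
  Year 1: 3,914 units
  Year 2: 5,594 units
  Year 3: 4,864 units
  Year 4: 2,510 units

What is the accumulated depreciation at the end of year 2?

Depreciable base = $252,648 − $16,300 = $236,348.
Rate = $236,348 / 16,882 units = $14 per unit.
Year 1: 3,914 × $14 = $54,796. Book value $197,852.
Year 2: 5,594 × $14 = $78,316. Book value $119,536.
Accumulated through year 2 = $252,648 − $119,536 = $133,112.

$133,112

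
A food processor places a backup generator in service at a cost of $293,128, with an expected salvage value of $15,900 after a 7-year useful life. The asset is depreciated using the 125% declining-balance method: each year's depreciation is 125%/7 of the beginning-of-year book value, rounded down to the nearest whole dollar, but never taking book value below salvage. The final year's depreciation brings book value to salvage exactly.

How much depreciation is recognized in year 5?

Depreciable base = $293,128 − $15,900 = $277,228.
Year 1: ⌊$293,128 × 125%/7⌋ = $52,344. Book value $240,784.
Year 2: ⌊$240,784 × 125%/7⌋ = $42,997. Book value $197,787.
Year 3: ⌊$197,787 × 125%/7⌋ = $35,319. Book value $162,468.
Year 4: ⌊$162,468 × 125%/7⌋ = $29,012. Book value $133,456.
Year 5: ⌊$133,456 × 125%/7⌋ = $23,831. Book value $109,625.

$23,831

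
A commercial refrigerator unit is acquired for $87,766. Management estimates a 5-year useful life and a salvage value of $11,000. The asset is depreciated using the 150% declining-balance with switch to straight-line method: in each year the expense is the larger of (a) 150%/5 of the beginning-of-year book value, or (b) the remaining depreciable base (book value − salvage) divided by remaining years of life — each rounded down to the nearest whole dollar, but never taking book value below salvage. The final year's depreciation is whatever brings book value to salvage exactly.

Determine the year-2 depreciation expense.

Depreciable base = $87,766 − $11,000 = $76,766.
Year 1: DB = ⌊$87,766 × 150%/5⌋ = $26,329; SL = ⌊$76,766/5⌋ = $15,353 → take DB $26,329. Book value $61,437.
Year 2: DB = ⌊$61,437 × 150%/5⌋ = $18,431; SL = ⌊$50,437/4⌋ = $12,609 → take DB $18,431. Book value $43,006.

$18,431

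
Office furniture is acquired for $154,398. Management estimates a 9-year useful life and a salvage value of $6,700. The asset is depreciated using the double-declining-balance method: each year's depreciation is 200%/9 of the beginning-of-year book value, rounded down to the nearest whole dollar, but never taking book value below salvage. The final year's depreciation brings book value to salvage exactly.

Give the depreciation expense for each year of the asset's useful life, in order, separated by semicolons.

Depreciable base = $154,398 − $6,700 = $147,698.
Year 1: ⌊$154,398 × 200%/9⌋ = $34,310. Book value $120,088.
Year 2: ⌊$120,088 × 200%/9⌋ = $26,686. Book value $93,402.
Year 3: ⌊$93,402 × 200%/9⌋ = $20,756. Book value $72,646.
Year 4: ⌊$72,646 × 200%/9⌋ = $16,143. Book value $56,503.
Year 5: ⌊$56,503 × 200%/9⌋ = $12,556. Book value $43,947.
Year 6: ⌊$43,947 × 200%/9⌋ = $9,766. Book value $34,181.
Year 7: ⌊$34,181 × 200%/9⌋ = $7,595. Book value $26,586.
Year 8: ⌊$26,586 × 200%/9⌋ = $5,908. Book value $20,678.
Year 9 (final): $20,678 − $6,700 = $13,978. Book value $6,700.

$34,310; $26,686; $20,756; $16,143; $12,556; $9,766; $7,595; $5,908; $13,978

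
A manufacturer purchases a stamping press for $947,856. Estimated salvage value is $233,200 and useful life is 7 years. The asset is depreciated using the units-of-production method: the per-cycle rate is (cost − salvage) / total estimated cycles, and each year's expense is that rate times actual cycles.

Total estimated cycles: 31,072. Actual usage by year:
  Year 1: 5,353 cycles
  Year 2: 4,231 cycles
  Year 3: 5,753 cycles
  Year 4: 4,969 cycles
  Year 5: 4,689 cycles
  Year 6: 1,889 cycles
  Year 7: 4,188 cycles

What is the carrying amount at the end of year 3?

Depreciable base = $947,856 − $233,200 = $714,656.
Rate = $714,656 / 31,072 cycles = $23 per cycle.
Year 1: 5,353 × $23 = $123,119. Book value $824,737.
Year 2: 4,231 × $23 = $97,313. Book value $727,424.
Year 3: 5,753 × $23 = $132,319. Book value $595,105.

$595,105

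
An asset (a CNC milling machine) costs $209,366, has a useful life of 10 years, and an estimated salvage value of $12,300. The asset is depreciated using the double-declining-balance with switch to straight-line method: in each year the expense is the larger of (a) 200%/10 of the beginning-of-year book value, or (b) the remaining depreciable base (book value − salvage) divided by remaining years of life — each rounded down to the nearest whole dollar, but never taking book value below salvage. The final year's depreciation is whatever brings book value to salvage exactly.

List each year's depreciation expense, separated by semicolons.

Depreciable base = $209,366 − $12,300 = $197,066.
Year 1: DB = ⌊$209,366 × 200%/10⌋ = $41,873; SL = ⌊$197,066/10⌋ = $19,706 → take DB $41,873. Book value $167,493.
Year 2: DB = ⌊$167,493 × 200%/10⌋ = $33,498; SL = ⌊$155,193/9⌋ = $17,243 → take DB $33,498. Book value $133,995.
Year 3: DB = ⌊$133,995 × 200%/10⌋ = $26,799; SL = ⌊$121,695/8⌋ = $15,211 → take DB $26,799. Book value $107,196.
Year 4: DB = ⌊$107,196 × 200%/10⌋ = $21,439; SL = ⌊$94,896/7⌋ = $13,556 → take DB $21,439. Book value $85,757.
Year 5: DB = ⌊$85,757 × 200%/10⌋ = $17,151; SL = ⌊$73,457/6⌋ = $12,242 → take DB $17,151. Book value $68,606.
Year 6: DB = ⌊$68,606 × 200%/10⌋ = $13,721; SL = ⌊$56,306/5⌋ = $11,261 → take DB $13,721. Book value $54,885.
Year 7: DB = ⌊$54,885 × 200%/10⌋ = $10,977; SL = ⌊$42,585/4⌋ = $10,646 → take DB $10,977. Book value $43,908.
Year 8: DB = ⌊$43,908 × 200%/10⌋ = $8,781; SL = ⌊$31,608/3⌋ = $10,536 → take SL $10,536. Book value $33,372.
Year 9: DB = ⌊$33,372 × 200%/10⌋ = $6,674; SL = ⌊$21,072/2⌋ = $10,536 → take SL $10,536. Book value $22,836.
Year 10 (final): $22,836 − $12,300 = $10,536. Book value $12,300.

$41,873; $33,498; $26,799; $21,439; $17,151; $13,721; $10,977; $10,536; $10,536; $10,536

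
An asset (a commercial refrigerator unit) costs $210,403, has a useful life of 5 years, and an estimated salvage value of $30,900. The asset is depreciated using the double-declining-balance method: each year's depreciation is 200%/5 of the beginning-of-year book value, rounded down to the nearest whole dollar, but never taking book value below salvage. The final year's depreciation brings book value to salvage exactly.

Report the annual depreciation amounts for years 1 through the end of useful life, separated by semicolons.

Depreciable base = $210,403 − $30,900 = $179,503.
Year 1: ⌊$210,403 × 200%/5⌋ = $84,161. Book value $126,242.
Year 2: ⌊$126,242 × 200%/5⌋ = $50,496. Book value $75,746.
Year 3: ⌊$75,746 × 200%/5⌋ = $30,298. Book value $45,448.
Year 4: ⌊$45,448 × 200%/5⌋ = $18,179, capped at $14,548. Book value $30,900.
Year 5 (final): $30,900 − $30,900 = $0. Book value $30,900.

$84,161; $50,496; $30,298; $14,548; $0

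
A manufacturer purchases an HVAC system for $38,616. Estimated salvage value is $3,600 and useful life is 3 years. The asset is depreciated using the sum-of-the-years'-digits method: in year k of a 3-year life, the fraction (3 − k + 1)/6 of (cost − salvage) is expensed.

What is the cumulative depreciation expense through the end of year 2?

Depreciable base = $38,616 − $3,600 = $35,016.
Sum of the years' digits = 3+2+1 = 6.
Year 1: $35,016 × 3/6 = $17,508. Book value $21,108.
Year 2: $35,016 × 2/6 = $11,672. Book value $9,436.
Accumulated through year 2 = $38,616 − $9,436 = $29,180.

$29,180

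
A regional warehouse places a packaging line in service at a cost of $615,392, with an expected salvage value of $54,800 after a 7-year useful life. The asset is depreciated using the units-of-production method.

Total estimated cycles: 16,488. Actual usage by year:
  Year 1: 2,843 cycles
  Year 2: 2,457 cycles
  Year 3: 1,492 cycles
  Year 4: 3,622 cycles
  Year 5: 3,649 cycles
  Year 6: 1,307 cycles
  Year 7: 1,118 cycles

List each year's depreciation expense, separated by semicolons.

$96,662; $83,538; $50,728; $123,148; $124,066; $44,438; $38,012

Depreciable base = $615,392 − $54,800 = $560,592.
Rate = $560,592 / 16,488 cycles = $34 per cycle.
Year 1: 2,843 × $34 = $96,662. Book value $518,730.
Year 2: 2,457 × $34 = $83,538. Book value $435,192.
Year 3: 1,492 × $34 = $50,728. Book value $384,464.
Year 4: 3,622 × $34 = $123,148. Book value $261,316.
Year 5: 3,649 × $34 = $124,066. Book value $137,250.
Year 6: 1,307 × $34 = $44,438. Book value $92,812.
Year 7: 1,118 × $34 = $38,012. Book value $54,800.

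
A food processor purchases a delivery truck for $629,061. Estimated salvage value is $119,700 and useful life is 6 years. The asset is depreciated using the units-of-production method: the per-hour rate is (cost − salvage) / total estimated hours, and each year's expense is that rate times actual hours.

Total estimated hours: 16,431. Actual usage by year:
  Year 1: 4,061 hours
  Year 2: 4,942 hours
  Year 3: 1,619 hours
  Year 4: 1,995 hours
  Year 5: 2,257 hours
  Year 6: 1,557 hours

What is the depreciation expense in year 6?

$48,267

Depreciable base = $629,061 − $119,700 = $509,361.
Rate = $509,361 / 16,431 hours = $31 per hour.
Year 1: 4,061 × $31 = $125,891. Book value $503,170.
Year 2: 4,942 × $31 = $153,202. Book value $349,968.
Year 3: 1,619 × $31 = $50,189. Book value $299,779.
Year 4: 1,995 × $31 = $61,845. Book value $237,934.
Year 5: 2,257 × $31 = $69,967. Book value $167,967.
Year 6: 1,557 × $31 = $48,267. Book value $119,700.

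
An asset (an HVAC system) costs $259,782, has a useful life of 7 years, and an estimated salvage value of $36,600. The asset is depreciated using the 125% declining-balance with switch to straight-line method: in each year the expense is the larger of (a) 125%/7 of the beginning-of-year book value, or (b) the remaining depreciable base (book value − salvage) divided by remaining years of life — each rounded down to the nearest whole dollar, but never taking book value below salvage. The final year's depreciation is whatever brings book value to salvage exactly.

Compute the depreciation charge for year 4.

Depreciable base = $259,782 − $36,600 = $223,182.
Year 1: DB = ⌊$259,782 × 125%/7⌋ = $46,389; SL = ⌊$223,182/7⌋ = $31,883 → take DB $46,389. Book value $213,393.
Year 2: DB = ⌊$213,393 × 125%/7⌋ = $38,105; SL = ⌊$176,793/6⌋ = $29,465 → take DB $38,105. Book value $175,288.
Year 3: DB = ⌊$175,288 × 125%/7⌋ = $31,301; SL = ⌊$138,688/5⌋ = $27,737 → take DB $31,301. Book value $143,987.
Year 4: DB = ⌊$143,987 × 125%/7⌋ = $25,711; SL = ⌊$107,387/4⌋ = $26,846 → take SL $26,846. Book value $117,141.

$26,846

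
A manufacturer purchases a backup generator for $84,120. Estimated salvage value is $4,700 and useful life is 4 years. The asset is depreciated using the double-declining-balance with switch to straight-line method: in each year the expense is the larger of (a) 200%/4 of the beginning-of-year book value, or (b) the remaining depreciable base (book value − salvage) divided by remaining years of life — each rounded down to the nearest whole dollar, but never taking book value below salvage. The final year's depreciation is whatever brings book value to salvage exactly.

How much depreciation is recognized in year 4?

$5,815

Depreciable base = $84,120 − $4,700 = $79,420.
Year 1: DB = ⌊$84,120 × 200%/4⌋ = $42,060; SL = ⌊$79,420/4⌋ = $19,855 → take DB $42,060. Book value $42,060.
Year 2: DB = ⌊$42,060 × 200%/4⌋ = $21,030; SL = ⌊$37,360/3⌋ = $12,453 → take DB $21,030. Book value $21,030.
Year 3: DB = ⌊$21,030 × 200%/4⌋ = $10,515; SL = ⌊$16,330/2⌋ = $8,165 → take DB $10,515. Book value $10,515.
Year 4 (final): $10,515 − $4,700 = $5,815. Book value $4,700.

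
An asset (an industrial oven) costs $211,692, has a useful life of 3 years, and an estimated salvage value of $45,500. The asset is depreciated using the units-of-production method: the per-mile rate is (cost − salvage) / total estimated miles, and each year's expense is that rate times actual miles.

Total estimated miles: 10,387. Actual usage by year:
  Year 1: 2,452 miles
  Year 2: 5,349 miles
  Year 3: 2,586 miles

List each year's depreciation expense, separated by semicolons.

$39,232; $85,584; $41,376

Depreciable base = $211,692 − $45,500 = $166,192.
Rate = $166,192 / 10,387 miles = $16 per mile.
Year 1: 2,452 × $16 = $39,232. Book value $172,460.
Year 2: 5,349 × $16 = $85,584. Book value $86,876.
Year 3: 2,586 × $16 = $41,376. Book value $45,500.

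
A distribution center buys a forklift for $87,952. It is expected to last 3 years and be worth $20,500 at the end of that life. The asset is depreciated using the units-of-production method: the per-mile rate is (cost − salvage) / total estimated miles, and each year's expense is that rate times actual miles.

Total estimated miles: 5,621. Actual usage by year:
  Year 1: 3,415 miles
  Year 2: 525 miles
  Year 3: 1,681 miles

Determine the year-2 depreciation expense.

$6,300

Depreciable base = $87,952 − $20,500 = $67,452.
Rate = $67,452 / 5,621 miles = $12 per mile.
Year 1: 3,415 × $12 = $40,980. Book value $46,972.
Year 2: 525 × $12 = $6,300. Book value $40,672.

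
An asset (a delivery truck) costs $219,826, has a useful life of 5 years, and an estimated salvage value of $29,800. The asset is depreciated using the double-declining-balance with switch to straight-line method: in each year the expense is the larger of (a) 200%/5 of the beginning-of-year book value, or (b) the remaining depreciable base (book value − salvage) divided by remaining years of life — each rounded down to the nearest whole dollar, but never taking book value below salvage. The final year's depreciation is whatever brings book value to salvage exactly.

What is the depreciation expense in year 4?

$17,683

Depreciable base = $219,826 − $29,800 = $190,026.
Year 1: DB = ⌊$219,826 × 200%/5⌋ = $87,930; SL = ⌊$190,026/5⌋ = $38,005 → take DB $87,930. Book value $131,896.
Year 2: DB = ⌊$131,896 × 200%/5⌋ = $52,758; SL = ⌊$102,096/4⌋ = $25,524 → take DB $52,758. Book value $79,138.
Year 3: DB = ⌊$79,138 × 200%/5⌋ = $31,655; SL = ⌊$49,338/3⌋ = $16,446 → take DB $31,655. Book value $47,483.
Year 4: DB = ⌊$47,483 × 200%/5⌋ = $18,993; SL = ⌊$17,683/2⌋ = $8,841 → take DB $18,993, capped at $17,683. Book value $29,800.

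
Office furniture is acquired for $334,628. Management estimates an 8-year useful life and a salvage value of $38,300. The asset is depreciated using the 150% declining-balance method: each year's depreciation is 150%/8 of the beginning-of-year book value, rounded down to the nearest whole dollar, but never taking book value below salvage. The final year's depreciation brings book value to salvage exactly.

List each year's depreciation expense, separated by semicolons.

Depreciable base = $334,628 − $38,300 = $296,328.
Year 1: ⌊$334,628 × 150%/8⌋ = $62,742. Book value $271,886.
Year 2: ⌊$271,886 × 150%/8⌋ = $50,978. Book value $220,908.
Year 3: ⌊$220,908 × 150%/8⌋ = $41,420. Book value $179,488.
Year 4: ⌊$179,488 × 150%/8⌋ = $33,654. Book value $145,834.
Year 5: ⌊$145,834 × 150%/8⌋ = $27,343. Book value $118,491.
Year 6: ⌊$118,491 × 150%/8⌋ = $22,217. Book value $96,274.
Year 7: ⌊$96,274 × 150%/8⌋ = $18,051. Book value $78,223.
Year 8 (final): $78,223 − $38,300 = $39,923. Book value $38,300.

$62,742; $50,978; $41,420; $33,654; $27,343; $22,217; $18,051; $39,923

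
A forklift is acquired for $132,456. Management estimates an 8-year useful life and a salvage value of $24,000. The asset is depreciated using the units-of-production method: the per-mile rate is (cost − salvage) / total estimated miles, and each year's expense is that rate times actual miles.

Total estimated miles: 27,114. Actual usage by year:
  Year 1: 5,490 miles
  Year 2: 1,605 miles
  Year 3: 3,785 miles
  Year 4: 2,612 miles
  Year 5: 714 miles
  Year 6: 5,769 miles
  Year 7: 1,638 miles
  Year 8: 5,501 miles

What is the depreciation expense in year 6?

Depreciable base = $132,456 − $24,000 = $108,456.
Rate = $108,456 / 27,114 miles = $4 per mile.
Year 1: 5,490 × $4 = $21,960. Book value $110,496.
Year 2: 1,605 × $4 = $6,420. Book value $104,076.
Year 3: 3,785 × $4 = $15,140. Book value $88,936.
Year 4: 2,612 × $4 = $10,448. Book value $78,488.
Year 5: 714 × $4 = $2,856. Book value $75,632.
Year 6: 5,769 × $4 = $23,076. Book value $52,556.

$23,076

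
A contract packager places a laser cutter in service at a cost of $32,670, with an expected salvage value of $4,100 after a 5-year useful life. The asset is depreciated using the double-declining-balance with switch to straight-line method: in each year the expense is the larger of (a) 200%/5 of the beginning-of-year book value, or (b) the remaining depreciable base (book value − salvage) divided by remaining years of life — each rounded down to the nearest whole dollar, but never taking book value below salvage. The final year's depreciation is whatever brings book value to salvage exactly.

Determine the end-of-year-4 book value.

Depreciable base = $32,670 − $4,100 = $28,570.
Year 1: DB = ⌊$32,670 × 200%/5⌋ = $13,068; SL = ⌊$28,570/5⌋ = $5,714 → take DB $13,068. Book value $19,602.
Year 2: DB = ⌊$19,602 × 200%/5⌋ = $7,840; SL = ⌊$15,502/4⌋ = $3,875 → take DB $7,840. Book value $11,762.
Year 3: DB = ⌊$11,762 × 200%/5⌋ = $4,704; SL = ⌊$7,662/3⌋ = $2,554 → take DB $4,704. Book value $7,058.
Year 4: DB = ⌊$7,058 × 200%/5⌋ = $2,823; SL = ⌊$2,958/2⌋ = $1,479 → take DB $2,823. Book value $4,235.

$4,235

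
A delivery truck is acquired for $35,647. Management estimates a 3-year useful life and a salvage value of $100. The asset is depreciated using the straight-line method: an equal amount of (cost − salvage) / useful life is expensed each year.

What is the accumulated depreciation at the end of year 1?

$11,849

Depreciable base = $35,647 − $100 = $35,547.
Annual expense = $35,547 / 3 = $11,849.
End of year 1: book value $23,798.
Accumulated through year 1 = $35,647 − $23,798 = $11,849.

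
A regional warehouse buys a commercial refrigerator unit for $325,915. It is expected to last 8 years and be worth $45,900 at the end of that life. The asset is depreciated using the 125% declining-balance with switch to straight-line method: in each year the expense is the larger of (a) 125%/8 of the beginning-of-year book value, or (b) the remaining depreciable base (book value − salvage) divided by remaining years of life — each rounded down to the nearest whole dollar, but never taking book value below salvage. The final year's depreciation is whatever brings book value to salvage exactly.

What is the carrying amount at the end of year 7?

$75,721

Depreciable base = $325,915 − $45,900 = $280,015.
Year 1: DB = ⌊$325,915 × 125%/8⌋ = $50,924; SL = ⌊$280,015/8⌋ = $35,001 → take DB $50,924. Book value $274,991.
Year 2: DB = ⌊$274,991 × 125%/8⌋ = $42,967; SL = ⌊$229,091/7⌋ = $32,727 → take DB $42,967. Book value $232,024.
Year 3: DB = ⌊$232,024 × 125%/8⌋ = $36,253; SL = ⌊$186,124/6⌋ = $31,020 → take DB $36,253. Book value $195,771.
Year 4: DB = ⌊$195,771 × 125%/8⌋ = $30,589; SL = ⌊$149,871/5⌋ = $29,974 → take DB $30,589. Book value $165,182.
Year 5: DB = ⌊$165,182 × 125%/8⌋ = $25,809; SL = ⌊$119,282/4⌋ = $29,820 → take SL $29,820. Book value $135,362.
Year 6: DB = ⌊$135,362 × 125%/8⌋ = $21,150; SL = ⌊$89,462/3⌋ = $29,820 → take SL $29,820. Book value $105,542.
Year 7: DB = ⌊$105,542 × 125%/8⌋ = $16,490; SL = ⌊$59,642/2⌋ = $29,821 → take SL $29,821. Book value $75,721.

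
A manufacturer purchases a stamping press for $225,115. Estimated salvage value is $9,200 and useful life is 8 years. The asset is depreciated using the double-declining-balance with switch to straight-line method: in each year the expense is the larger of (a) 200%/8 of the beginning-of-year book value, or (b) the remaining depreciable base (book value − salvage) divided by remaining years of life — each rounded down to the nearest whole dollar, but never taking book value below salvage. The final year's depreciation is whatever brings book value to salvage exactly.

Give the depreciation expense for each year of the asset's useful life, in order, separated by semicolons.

$56,278; $42,209; $31,657; $23,742; $17,807; $14,740; $14,741; $14,741

Depreciable base = $225,115 − $9,200 = $215,915.
Year 1: DB = ⌊$225,115 × 200%/8⌋ = $56,278; SL = ⌊$215,915/8⌋ = $26,989 → take DB $56,278. Book value $168,837.
Year 2: DB = ⌊$168,837 × 200%/8⌋ = $42,209; SL = ⌊$159,637/7⌋ = $22,805 → take DB $42,209. Book value $126,628.
Year 3: DB = ⌊$126,628 × 200%/8⌋ = $31,657; SL = ⌊$117,428/6⌋ = $19,571 → take DB $31,657. Book value $94,971.
Year 4: DB = ⌊$94,971 × 200%/8⌋ = $23,742; SL = ⌊$85,771/5⌋ = $17,154 → take DB $23,742. Book value $71,229.
Year 5: DB = ⌊$71,229 × 200%/8⌋ = $17,807; SL = ⌊$62,029/4⌋ = $15,507 → take DB $17,807. Book value $53,422.
Year 6: DB = ⌊$53,422 × 200%/8⌋ = $13,355; SL = ⌊$44,222/3⌋ = $14,740 → take SL $14,740. Book value $38,682.
Year 7: DB = ⌊$38,682 × 200%/8⌋ = $9,670; SL = ⌊$29,482/2⌋ = $14,741 → take SL $14,741. Book value $23,941.
Year 8 (final): $23,941 − $9,200 = $14,741. Book value $9,200.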